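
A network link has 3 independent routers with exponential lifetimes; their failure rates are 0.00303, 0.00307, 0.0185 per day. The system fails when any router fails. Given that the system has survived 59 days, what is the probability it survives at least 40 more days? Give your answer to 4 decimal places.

Time to first failure ~ Exp(Σλ) with Σλ = 0.0246.
By memorylessness, P(T > 59+40 | T > 59) = P(T > 40) = e^(−0.0246·40) ≈ 0.3738.

0.3738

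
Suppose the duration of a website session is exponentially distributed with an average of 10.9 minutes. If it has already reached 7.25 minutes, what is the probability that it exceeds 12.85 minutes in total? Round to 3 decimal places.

0.598

The rate is λ = 1/10.9 = 0.0917431 per minute.
The exponential is memoryless, so the remaining time is again Exp(λ): the condition X > 7.25 is irrelevant.
P(X > 5.6) = e^(−0.51376) ≈ 0.598.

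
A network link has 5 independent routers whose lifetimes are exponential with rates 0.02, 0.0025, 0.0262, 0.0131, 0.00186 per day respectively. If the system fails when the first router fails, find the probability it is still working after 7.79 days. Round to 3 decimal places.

0.609

The time to first failure is exponential with rate Σλ = 0.02 + 0.0025 + 0.0262 + 0.0131 + 0.00186 = 0.06366.
P(min > 7.79) = e^(−0.06366·7.79) = e^(−0.49591) ≈ 0.609.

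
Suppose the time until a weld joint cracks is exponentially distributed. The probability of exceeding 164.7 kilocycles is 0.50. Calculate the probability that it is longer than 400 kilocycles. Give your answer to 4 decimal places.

e^(−λ·164.7) = 0.50 ⇒ λ = −ln(0.50)/164.7 = 0.00420854.
P(X > 400) = e^(−0.00420854·400) = e^(−1.6834) ≈ 0.1857.

0.1857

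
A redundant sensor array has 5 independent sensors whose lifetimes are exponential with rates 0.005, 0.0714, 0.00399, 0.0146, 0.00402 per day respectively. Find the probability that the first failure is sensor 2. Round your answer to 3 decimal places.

0.721

The time to first failure is exponential with rate Σλ = 0.005 + 0.0714 + 0.00399 + 0.0146 + 0.00402 = 0.09901.
P(sensor 2 first) = λ_2/Σλ = 0.0714/0.09901 ≈ 0.721.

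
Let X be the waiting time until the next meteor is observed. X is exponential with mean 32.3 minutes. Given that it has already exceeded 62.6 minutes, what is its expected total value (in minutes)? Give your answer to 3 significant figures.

94.9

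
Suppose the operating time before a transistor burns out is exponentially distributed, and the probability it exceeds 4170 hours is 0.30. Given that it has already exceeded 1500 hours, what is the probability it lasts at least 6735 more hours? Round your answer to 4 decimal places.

From e^(−λ·4170) = 0.30, λ = −ln(0.30)/4170 = 0.000288722.
Memoryless: P(X > 1500+6735 | X > 1500) = P(X > 6735) = e^(−0.000288722·6735) ≈ 0.1431.

0.1431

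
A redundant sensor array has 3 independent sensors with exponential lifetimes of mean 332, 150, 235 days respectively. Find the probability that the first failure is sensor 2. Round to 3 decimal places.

Rates: λ_i = 1/mean_i → 0.00301205, 0.00666667, 0.00425532; Σλ = 0.013934.
P(sensor 2 first) = λ_2/Σλ = 0.00666667/0.013934 ≈ 0.478.

0.478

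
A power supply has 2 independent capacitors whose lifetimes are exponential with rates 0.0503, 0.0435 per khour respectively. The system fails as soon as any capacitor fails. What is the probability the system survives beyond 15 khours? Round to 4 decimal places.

0.2449

The time to first failure is exponential with rate Σλ = 0.0503 + 0.0435 = 0.0938.
P(min > 15) = e^(−0.0938·15) = e^(−1.407) ≈ 0.2449.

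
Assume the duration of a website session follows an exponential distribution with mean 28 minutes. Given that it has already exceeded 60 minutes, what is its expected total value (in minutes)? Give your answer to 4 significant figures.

The rate is λ = 1/28 = 0.0357143 per minute.
By memorylessness, E[X | X > 60] = 60 + 1/λ = 60 + 28 = 88 minutes.

88.00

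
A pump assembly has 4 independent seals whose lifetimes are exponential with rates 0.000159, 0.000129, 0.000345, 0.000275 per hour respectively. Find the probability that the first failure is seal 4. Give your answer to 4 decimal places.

0.3029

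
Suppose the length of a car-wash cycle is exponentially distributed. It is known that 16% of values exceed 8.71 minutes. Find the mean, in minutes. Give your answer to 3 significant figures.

4.75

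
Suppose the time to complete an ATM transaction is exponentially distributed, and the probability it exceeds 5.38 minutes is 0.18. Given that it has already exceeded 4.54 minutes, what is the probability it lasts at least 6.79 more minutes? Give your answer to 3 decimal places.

From e^(−λ·5.38) = 0.18, λ = −ln(0.18)/5.38 = 0.318736.
Memoryless: P(X > 4.54+6.79 | X > 4.54) = P(X > 6.79) = e^(−0.318736·6.79) ≈ 0.115.

0.115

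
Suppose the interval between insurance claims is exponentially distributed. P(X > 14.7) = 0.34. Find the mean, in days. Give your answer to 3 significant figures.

13.6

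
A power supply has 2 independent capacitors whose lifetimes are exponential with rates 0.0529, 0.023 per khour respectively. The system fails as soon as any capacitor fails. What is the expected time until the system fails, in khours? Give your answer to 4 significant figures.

13.18

The time to first failure is exponential with rate Σλ = 0.0529 + 0.023 = 0.0759.
E[min] = 1/Σλ = 1/0.0759 = 13.1752 khours.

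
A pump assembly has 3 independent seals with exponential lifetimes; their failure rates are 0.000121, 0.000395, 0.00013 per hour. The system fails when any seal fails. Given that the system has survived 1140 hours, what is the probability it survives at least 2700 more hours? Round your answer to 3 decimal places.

Time to first failure ~ Exp(Σλ) with Σλ = 0.000646.
By memorylessness, P(T > 1140+2700 | T > 1140) = P(T > 2700) = e^(−0.000646·2700) ≈ 0.175.

0.175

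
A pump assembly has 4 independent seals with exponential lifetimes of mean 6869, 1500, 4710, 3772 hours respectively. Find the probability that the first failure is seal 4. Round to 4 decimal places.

0.2056

Rates: λ_i = 1/mean_i → 0.000145582, 0.000666667, 0.000212314, 0.000265111; Σλ = 0.00128967.
P(seal 4 first) = λ_4/Σλ = 0.000265111/0.00128967 ≈ 0.2056.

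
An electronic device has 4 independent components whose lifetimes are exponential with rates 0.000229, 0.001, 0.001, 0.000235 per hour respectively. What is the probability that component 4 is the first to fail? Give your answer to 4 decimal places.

0.0954

The time to first failure is exponential with rate Σλ = 0.000229 + 0.001 + 0.001 + 0.000235 = 0.002464.
P(component 4 first) = λ_4/Σλ = 0.000235/0.002464 ≈ 0.0954.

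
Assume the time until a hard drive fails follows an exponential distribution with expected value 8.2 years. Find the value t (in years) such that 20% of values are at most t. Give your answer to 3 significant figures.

1.83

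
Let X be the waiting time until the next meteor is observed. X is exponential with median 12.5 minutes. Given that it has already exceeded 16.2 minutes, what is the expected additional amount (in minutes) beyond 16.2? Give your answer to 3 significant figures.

For an exponential, median = ln(2)/λ, so λ = ln 2 / 12.5 = 0.0554518 per minute.
By memorylessness, the remaining amount past any threshold is again Exp(λ) with mean 1/λ = 18.0337 minutes.

18.0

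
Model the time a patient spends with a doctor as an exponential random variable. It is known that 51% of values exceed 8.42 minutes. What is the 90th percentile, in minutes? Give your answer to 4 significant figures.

28.79

e^(−λ·8.42) = 0.51 ⇒ λ = −ln(0.51)/8.42 = 0.0799697.
90th percentile: 1 − e^(−λt) = 0.9, t = −ln(0.1)/λ = 28.7932 minutes.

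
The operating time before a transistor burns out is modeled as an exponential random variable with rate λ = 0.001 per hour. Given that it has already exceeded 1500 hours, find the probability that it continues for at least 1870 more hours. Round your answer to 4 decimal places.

By the memoryless property, P(X > 1500+1870 | X > 1500) = P(X > 1870).
P(X > 1870) = e^(−1.87) ≈ 0.1541.

0.1541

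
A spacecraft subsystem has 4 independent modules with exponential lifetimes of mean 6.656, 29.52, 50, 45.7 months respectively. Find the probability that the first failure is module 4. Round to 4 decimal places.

Rates: λ_i = 1/mean_i → 0.15024, 0.0338753, 0.02, 0.0218818; Σλ = 0.225998.
P(module 4 first) = λ_4/Σλ = 0.0218818/0.225998 ≈ 0.0968.

0.0968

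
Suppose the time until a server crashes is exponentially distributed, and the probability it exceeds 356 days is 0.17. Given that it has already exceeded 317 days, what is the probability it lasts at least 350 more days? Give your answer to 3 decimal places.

0.175

From e^(−λ·356) = 0.17, λ = −ln(0.17)/356 = 0.00497741.
Memoryless: P(X > 317+350 | X > 317) = P(X > 350) = e^(−0.00497741·350) ≈ 0.175.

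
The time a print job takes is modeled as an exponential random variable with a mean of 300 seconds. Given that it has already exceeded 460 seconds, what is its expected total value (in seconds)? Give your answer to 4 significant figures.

The rate is λ = 1/300 = 0.00333333 per second.
By memorylessness, E[X | X > 460] = 460 + 1/λ = 460 + 300 = 760 seconds.

760.0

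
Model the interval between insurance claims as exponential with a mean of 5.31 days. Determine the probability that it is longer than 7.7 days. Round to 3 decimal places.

0.235

The rate is λ = 1/5.31 = 0.188324 per day.
P(X > 7.7) = e^(−λ·7.7) = e^(−1.4501) ≈ 0.235.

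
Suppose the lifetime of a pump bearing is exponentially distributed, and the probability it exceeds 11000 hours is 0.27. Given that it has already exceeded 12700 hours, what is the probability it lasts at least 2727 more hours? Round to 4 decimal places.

0.7228

From e^(−λ·11000) = 0.27, λ = −ln(0.27)/11000 = 0.00011903.
Memoryless: P(X > 12700+2727 | X > 12700) = P(X > 2727) = e^(−0.00011903·2727) ≈ 0.7228.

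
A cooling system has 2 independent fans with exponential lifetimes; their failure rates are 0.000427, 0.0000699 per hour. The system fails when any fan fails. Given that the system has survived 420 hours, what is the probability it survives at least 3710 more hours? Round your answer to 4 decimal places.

0.1583

Time to first failure ~ Exp(Σλ) with Σλ = 0.0004969.
By memorylessness, P(T > 420+3710 | T > 420) = P(T > 3710) = e^(−0.0004969·3710) ≈ 0.1583.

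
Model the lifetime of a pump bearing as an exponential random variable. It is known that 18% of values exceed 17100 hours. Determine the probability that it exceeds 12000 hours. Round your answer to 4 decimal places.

e^(−λ·17100) = 0.18 ⇒ λ = −ln(0.18)/17100 = 0.000100281.
P(X > 12000) = e^(−0.000100281·12000) = e^(−1.2034) ≈ 0.3002.

0.3002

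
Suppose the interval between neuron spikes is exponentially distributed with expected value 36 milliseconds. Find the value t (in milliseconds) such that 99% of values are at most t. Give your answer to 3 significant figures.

166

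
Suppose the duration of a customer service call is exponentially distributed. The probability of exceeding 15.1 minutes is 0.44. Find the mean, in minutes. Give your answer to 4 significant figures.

e^(−λ·15.1) = 0.44 ⇒ λ = −ln(0.44)/15.1 = 0.0543696.
Mean = 1/λ = 18.3926 minutes.

18.39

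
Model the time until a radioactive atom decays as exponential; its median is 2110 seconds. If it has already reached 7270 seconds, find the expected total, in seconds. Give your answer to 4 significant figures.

10310

For an exponential, median = ln(2)/λ, so λ = ln 2 / 2110 = 0.000328506 per second.
By memorylessness, E[X | X > 7270] = 7270 + 1/λ = 7270 + 3044.09 = 10314.1 seconds.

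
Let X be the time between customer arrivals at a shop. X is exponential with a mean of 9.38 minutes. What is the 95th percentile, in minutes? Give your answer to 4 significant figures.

28.10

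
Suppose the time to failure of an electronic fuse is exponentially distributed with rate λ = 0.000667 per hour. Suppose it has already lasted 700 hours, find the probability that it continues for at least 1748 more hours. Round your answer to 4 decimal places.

P(X > s+t | X > s) = e^(−λ(s+t))/e^(−λs) = e^(−λt), independent of s = 700.
P(X > 1748) = e^(−1.1659) ≈ 0.3116.

0.3116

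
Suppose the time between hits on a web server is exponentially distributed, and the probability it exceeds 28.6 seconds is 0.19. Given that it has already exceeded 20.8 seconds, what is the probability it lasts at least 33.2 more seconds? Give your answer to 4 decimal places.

0.1455

From e^(−λ·28.6) = 0.19, λ = −ln(0.19)/28.6 = 0.0580675.
Memoryless: P(X > 20.8+33.2 | X > 20.8) = P(X > 33.2) = e^(−0.0580675·33.2) ≈ 0.1455.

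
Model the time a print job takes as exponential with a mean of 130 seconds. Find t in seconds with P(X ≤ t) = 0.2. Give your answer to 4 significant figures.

The rate is λ = 1/130 = 0.00769231 per second.
Set 1 − e^(−λt) = 0.2, so t = −ln(0.8)/λ = 0.22314/0.00769231 ≈ 29.0087 seconds.

29.01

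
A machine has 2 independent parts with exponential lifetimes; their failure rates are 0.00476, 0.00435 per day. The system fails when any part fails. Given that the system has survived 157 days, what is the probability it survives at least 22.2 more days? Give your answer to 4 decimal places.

0.8169

Time to first failure ~ Exp(Σλ) with Σλ = 0.00911.
By memorylessness, P(T > 157+22.2 | T > 157) = P(T > 22.2) = e^(−0.00911·22.2) ≈ 0.8169.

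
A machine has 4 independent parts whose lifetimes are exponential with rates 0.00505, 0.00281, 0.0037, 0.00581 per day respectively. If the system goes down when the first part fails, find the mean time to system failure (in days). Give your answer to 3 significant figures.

57.6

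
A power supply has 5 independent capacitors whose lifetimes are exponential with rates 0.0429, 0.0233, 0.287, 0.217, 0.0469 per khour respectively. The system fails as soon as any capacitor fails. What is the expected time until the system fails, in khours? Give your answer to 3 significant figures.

The time to first failure is exponential with rate Σλ = 0.0429 + 0.0233 + 0.287 + 0.217 + 0.0469 = 0.6171.
E[min] = 1/Σλ = 1/0.6171 = 1.62048 khours.

1.62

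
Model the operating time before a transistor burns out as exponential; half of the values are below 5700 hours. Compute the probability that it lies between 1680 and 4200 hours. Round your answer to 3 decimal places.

0.215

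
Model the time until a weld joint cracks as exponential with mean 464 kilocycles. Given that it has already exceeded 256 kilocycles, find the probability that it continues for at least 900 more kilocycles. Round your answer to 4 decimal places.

0.1438

The rate is λ = 1/464 = 0.00215517 per kilocycle.
P(X > s+t | X > s) = e^(−λ(s+t))/e^(−λs) = e^(−λt), independent of s = 256.
P(X > 900) = e^(−1.9397) ≈ 0.1438.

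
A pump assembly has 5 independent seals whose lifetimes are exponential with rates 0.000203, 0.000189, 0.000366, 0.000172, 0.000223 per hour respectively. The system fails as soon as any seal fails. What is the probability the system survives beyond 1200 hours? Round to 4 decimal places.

0.2507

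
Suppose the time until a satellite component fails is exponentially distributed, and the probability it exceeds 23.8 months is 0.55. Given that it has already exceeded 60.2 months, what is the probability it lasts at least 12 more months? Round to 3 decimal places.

0.740

From e^(−λ·23.8) = 0.55, λ = −ln(0.55)/23.8 = 0.0251192.
Memoryless: P(X > 60.2+12 | X > 60.2) = P(X > 12) = e^(−0.0251192·12) ≈ 0.740.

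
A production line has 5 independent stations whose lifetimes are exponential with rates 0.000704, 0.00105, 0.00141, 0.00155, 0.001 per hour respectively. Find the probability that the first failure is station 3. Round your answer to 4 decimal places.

0.2468

The time to first failure is exponential with rate Σλ = 0.000704 + 0.00105 + 0.00141 + 0.00155 + 0.001 = 0.005714.
P(station 3 first) = λ_3/Σλ = 0.00141/0.005714 ≈ 0.2468.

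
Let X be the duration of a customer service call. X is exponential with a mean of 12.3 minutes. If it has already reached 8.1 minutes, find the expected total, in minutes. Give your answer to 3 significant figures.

20.4

The rate is λ = 1/12.3 = 0.0813008 per minute.
By memorylessness, E[X | X > 8.1] = 8.1 + 1/λ = 8.1 + 12.3 = 20.4 minutes.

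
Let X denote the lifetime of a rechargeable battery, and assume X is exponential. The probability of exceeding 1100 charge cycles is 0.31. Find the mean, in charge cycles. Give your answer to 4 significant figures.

e^(−λ·1100) = 0.31 ⇒ λ = −ln(0.31)/1100 = 0.00106471.
Mean = 1/λ = 939.221 charge cycles.

939.2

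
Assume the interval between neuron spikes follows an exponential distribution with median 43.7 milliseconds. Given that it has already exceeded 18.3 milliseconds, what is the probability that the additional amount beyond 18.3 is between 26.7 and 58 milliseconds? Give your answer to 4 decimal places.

0.2562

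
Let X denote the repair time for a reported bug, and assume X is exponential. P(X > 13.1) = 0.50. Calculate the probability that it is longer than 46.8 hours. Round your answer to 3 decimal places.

e^(−λ·13.1) = 0.50 ⇒ λ = −ln(0.50)/13.1 = 0.052912.
P(X > 46.8) = e^(−0.052912·46.8) = e^(−2.4763) ≈ 0.084.

0.084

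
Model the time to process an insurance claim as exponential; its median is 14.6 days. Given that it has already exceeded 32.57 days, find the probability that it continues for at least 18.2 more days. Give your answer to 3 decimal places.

0.421

For an exponential, median = ln(2)/λ, so λ = ln 2 / 14.6 = 0.0474758 per day.
The exponential is memoryless, so the remaining time is again Exp(λ): the condition X > 32.57 is irrelevant.
P(X > 18.2) = e^(−0.86406) ≈ 0.421.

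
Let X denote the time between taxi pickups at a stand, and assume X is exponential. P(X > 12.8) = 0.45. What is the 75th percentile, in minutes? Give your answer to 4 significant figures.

22.22

e^(−λ·12.8) = 0.45 ⇒ λ = −ln(0.45)/12.8 = 0.0623834.
75th percentile: 1 − e^(−λt) = 0.75, t = −ln(0.25)/λ = 22.2222 minutes.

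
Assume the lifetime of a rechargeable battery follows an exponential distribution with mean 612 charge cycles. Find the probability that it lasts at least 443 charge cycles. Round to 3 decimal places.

The rate is λ = 1/612 = 0.00163399 per charge cycle.
P(X > 443) = e^(−λ·443) = e^(−0.72386) ≈ 0.485.

0.485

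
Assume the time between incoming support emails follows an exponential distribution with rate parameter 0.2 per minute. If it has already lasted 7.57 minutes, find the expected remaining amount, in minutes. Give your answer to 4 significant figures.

By memorylessness, the remaining amount past any threshold is again Exp(λ) with mean 1/λ = 5 minutes.

5.000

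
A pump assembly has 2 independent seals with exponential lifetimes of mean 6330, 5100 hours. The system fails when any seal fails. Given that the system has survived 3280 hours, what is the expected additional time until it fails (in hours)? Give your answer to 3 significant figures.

First-failure rate Σλ = 1/6330 + 1/5100 = 0.000354056.
By memorylessness the expected residual is 1/Σλ = 2824.41 hours, regardless of the 3280 already elapsed.

2820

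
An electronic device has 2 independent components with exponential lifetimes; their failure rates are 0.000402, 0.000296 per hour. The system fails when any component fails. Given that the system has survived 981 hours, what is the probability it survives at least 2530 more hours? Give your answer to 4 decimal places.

Time to first failure ~ Exp(Σλ) with Σλ = 0.000698.
By memorylessness, P(T > 981+2530 | T > 981) = P(T > 2530) = e^(−0.000698·2530) ≈ 0.1710.

0.1710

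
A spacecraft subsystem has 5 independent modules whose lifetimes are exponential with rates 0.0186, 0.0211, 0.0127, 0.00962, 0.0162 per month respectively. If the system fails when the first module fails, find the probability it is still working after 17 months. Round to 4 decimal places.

The time to first failure is exponential with rate Σλ = 0.0186 + 0.0211 + 0.0127 + 0.00962 + 0.0162 = 0.07822.
P(min > 17) = e^(−0.07822·17) = e^(−1.3297) ≈ 0.2645.

0.2645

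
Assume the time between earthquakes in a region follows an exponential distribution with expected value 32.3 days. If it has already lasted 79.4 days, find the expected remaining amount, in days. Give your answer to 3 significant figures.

The rate is λ = 1/32.3 = 0.0309598 per day.
By memorylessness, the remaining amount past any threshold is again Exp(λ) with mean 1/λ = 32.3 days.

32.3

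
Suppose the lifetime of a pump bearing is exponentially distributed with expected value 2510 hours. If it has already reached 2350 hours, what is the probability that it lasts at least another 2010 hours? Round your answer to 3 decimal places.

0.449

The rate is λ = 1/2510 = 0.000398406 per hour.
P(X > s+t | X > s) = e^(−λ(s+t))/e^(−λs) = e^(−λt), independent of s = 2350.
P(X > 2010) = e^(−0.8008) ≈ 0.449.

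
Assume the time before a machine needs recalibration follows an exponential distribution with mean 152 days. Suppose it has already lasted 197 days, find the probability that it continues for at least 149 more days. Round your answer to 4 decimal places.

0.3752

The rate is λ = 1/152 = 0.00657895 per day.
The exponential is memoryless, so the remaining time is again Exp(λ): the condition X > 197 is irrelevant.
P(X > 149) = e^(−0.98026) ≈ 0.3752.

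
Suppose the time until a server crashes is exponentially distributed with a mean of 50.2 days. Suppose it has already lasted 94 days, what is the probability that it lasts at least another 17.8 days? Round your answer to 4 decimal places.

0.7015

The rate is λ = 1/50.2 = 0.0199203 per day.
P(X > s+t | X > s) = e^(−λ(s+t))/e^(−λs) = e^(−λt), independent of s = 94.
P(X > 17.8) = e^(−0.35458) ≈ 0.7015.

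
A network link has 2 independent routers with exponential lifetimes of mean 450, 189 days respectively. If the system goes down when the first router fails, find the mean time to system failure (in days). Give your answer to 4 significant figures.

133.1

The first failure time is exponential with rate Σλ_i = 1/450 + 1/189 = 0.00751323 per day.
E[min] = 1/Σλ = 1/0.00751323 = 133.099 days.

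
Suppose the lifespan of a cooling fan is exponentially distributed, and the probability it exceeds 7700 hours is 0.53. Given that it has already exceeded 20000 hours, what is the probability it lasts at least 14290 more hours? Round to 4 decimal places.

0.3078

From e^(−λ·7700) = 0.53, λ = −ln(0.53)/7700 = 0.0000824517.
Memoryless: P(X > 20000+14290 | X > 20000) = P(X > 14290) = e^(−0.0000824517·14290) ≈ 0.3078.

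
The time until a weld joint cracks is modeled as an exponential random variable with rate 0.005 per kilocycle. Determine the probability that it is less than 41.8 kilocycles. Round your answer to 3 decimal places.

P(X ≤ 41.8) = 1 − e^(−λ·41.8) = 1 − e^(−0.209) ≈ 0.189.

0.189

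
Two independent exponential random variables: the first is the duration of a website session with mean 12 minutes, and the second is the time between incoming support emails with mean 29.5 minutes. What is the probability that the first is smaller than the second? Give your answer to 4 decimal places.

λ_1 = 1/12 = 0.0833333, λ_2 = 1/29.5 = 0.0338983.
For independent exponentials, P(the first < the second) = λ_1/(λ_1+λ_2) = 0.0833333/0.117232 ≈ 0.7108.

0.7108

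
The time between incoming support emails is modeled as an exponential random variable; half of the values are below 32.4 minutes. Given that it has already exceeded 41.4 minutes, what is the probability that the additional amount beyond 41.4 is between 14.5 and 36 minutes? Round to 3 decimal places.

For an exponential, median = ln(2)/λ, so λ = ln 2 / 32.4 = 0.0213934 per minute.
Memoryless: the residual past 41.4 is again Exp(λ).
P(14.5 < residual < 36) = e^(−λ·14.5) − e^(−λ·36) = 0.73330 − 0.46294 ≈ 0.270.

0.270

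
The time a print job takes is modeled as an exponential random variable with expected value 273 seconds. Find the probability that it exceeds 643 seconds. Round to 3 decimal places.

The rate is λ = 1/273 = 0.003663 per second.
P(X > 643) = e^(−λ·643) = e^(−2.3553) ≈ 0.095.

0.095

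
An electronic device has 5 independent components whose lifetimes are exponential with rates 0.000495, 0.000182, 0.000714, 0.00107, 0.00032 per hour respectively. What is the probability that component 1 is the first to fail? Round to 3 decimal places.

The time to first failure is exponential with rate Σλ = 0.000495 + 0.000182 + 0.000714 + 0.00107 + 0.00032 = 0.002781.
P(component 1 first) = λ_1/Σλ = 0.000495/0.002781 ≈ 0.178.

0.178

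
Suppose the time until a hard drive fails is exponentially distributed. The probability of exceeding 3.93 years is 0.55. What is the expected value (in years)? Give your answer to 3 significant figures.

6.57

e^(−λ·3.93) = 0.55 ⇒ λ = −ln(0.55)/3.93 = 0.152121.
Mean = 1/λ = 6.5737 years.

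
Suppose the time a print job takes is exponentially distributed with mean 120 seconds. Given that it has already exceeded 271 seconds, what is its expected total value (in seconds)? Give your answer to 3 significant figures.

391

The rate is λ = 1/120 = 0.00833333 per second.
By memorylessness, E[X | X > 271] = 271 + 1/λ = 271 + 120 = 391 seconds.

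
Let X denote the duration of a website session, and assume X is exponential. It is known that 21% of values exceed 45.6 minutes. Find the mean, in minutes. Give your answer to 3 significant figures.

e^(−λ·45.6) = 0.21 ⇒ λ = −ln(0.21)/45.6 = 0.0342247.
Mean = 1/λ = 29.2186 minutes.

29.2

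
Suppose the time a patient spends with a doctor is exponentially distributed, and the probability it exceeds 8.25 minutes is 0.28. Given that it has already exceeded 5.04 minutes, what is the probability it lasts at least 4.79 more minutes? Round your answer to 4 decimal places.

0.4775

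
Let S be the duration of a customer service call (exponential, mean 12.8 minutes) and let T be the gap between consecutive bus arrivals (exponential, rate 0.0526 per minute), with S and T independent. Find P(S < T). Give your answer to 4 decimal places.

λ_1 = 1/12.8 = 0.078125, λ_2 = 0.0526.
For independent exponentials, P(S < T) = λ_1/(λ_1+λ_2) = 0.078125/0.130725 ≈ 0.5976.

0.5976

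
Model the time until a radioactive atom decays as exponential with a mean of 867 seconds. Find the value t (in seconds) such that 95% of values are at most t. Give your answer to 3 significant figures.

2600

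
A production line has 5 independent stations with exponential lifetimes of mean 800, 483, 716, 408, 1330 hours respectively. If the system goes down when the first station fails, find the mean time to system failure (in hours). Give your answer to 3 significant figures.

The first failure time is exponential with rate Σλ_i = 1/800 + 1/483 + 1/716 + 1/408 + 1/1330 = 0.0079199 per hour.
E[min] = 1/Σλ = 1/0.0079199 = 126.264 hours.

126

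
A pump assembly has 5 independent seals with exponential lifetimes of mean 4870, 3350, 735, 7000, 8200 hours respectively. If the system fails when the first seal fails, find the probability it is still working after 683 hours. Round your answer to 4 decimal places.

The first failure time is exponential with rate Σλ_i = 1/4870 + 1/3350 + 1/735 + 1/7000 + 1/8200 = 0.0021292 per hour.
P(min > 683) = e^(−0.0021292·683) = e^(−1.4542) ≈ 0.2336.

0.2336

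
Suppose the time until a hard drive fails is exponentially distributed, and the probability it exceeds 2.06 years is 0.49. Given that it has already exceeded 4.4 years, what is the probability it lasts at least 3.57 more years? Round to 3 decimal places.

From e^(−λ·2.06) = 0.49, λ = −ln(0.49)/2.06 = 0.346286.
Memoryless: P(X > 4.4+3.57 | X > 4.4) = P(X > 3.57) = e^(−0.346286·3.57) ≈ 0.290.

0.290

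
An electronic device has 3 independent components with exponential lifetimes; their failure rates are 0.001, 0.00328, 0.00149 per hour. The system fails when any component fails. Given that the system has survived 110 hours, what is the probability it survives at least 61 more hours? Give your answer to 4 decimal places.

0.7033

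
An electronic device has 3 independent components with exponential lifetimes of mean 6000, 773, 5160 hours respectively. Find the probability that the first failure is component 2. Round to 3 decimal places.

0.782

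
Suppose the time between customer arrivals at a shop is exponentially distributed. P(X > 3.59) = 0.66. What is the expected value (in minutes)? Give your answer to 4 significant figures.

e^(−λ·3.59) = 0.66 ⇒ λ = −ln(0.66)/3.59 = 0.115742.
Mean = 1/λ = 8.63987 minutes.

8.640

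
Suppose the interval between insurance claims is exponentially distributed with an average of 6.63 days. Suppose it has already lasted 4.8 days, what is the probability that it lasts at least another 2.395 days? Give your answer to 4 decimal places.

The rate is λ = 1/6.63 = 0.15083 per day.
By the memoryless property, P(X > 4.8+2.395 | X > 4.8) = P(X > 2.395).
P(X > 2.395) = e^(−0.36124) ≈ 0.6968.

0.6968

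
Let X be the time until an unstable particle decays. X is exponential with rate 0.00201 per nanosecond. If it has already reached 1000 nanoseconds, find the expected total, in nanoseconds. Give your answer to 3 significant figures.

1500

By memorylessness, E[X | X > 1000] = 1000 + 1/λ = 1000 + 497.512 = 1497.51 nanoseconds.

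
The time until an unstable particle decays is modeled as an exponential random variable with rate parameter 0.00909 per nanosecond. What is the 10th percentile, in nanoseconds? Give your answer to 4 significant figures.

11.59

Set 1 − e^(−λt) = 0.1, so t = −ln(0.9)/λ = 0.10536/0.00909 ≈ 11.5908 nanoseconds.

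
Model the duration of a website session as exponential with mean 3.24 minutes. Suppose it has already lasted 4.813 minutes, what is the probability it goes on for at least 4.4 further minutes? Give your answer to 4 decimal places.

0.2572

The rate is λ = 1/3.24 = 0.308642 per minute.
By the memoryless property, P(X > 4.813+4.4 | X > 4.813) = P(X > 4.4).
P(X > 4.4) = e^(−1.358) ≈ 0.2572.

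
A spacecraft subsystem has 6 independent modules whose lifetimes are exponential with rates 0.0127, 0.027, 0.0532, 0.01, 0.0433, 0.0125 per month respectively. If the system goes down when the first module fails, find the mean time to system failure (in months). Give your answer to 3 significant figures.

The time to first failure is exponential with rate Σλ = 0.0127 + 0.027 + 0.0532 + 0.01 + 0.0433 + 0.0125 = 0.1587.
E[min] = 1/Σλ = 1/0.1587 = 6.3012 months.

6.30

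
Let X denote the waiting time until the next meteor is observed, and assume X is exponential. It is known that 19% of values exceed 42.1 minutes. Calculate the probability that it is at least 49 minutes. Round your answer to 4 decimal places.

0.1447

e^(−λ·42.1) = 0.19 ⇒ λ = −ln(0.19)/42.1 = 0.0394473.
P(X > 49) = e^(−0.0394473·49) = e^(−1.9329) ≈ 0.1447.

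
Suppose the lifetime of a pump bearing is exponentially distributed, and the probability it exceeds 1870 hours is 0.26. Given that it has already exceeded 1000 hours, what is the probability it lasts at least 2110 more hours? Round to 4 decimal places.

0.2187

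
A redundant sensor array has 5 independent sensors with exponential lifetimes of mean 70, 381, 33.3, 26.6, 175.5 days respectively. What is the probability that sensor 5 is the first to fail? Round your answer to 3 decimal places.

0.063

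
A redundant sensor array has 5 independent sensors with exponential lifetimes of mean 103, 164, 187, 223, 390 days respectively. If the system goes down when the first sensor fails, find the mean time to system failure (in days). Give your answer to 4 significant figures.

35.46

The first failure time is exponential with rate Σλ_i = 1/103 + 1/164 + 1/187 + 1/223 + 1/390 = 0.0282023 per day.
E[min] = 1/Σλ = 1/0.0282023 = 35.4581 days.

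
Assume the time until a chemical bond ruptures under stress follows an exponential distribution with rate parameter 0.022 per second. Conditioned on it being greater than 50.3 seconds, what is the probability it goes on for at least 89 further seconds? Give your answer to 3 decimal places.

0.141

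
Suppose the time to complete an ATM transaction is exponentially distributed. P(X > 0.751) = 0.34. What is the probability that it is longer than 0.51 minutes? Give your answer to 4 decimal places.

0.4807

e^(−λ·0.751) = 0.34 ⇒ λ = −ln(0.34)/0.751 = 1.4365.
P(X > 0.51) = e^(−1.4365·0.51) = e^(−0.73261) ≈ 0.4807.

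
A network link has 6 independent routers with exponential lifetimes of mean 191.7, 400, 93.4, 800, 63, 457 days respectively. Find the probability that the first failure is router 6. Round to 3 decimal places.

Rates: λ_i = 1/mean_i → 0.00521648, 0.0025, 0.0107066, 0.00125, 0.015873, 0.00218818; Σλ = 0.0377343.
P(router 6 first) = λ_6/Σλ = 0.00218818/0.0377343 ≈ 0.058.

0.058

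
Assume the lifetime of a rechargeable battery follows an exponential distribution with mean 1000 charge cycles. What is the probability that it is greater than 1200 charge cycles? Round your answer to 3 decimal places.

The rate is λ = 1/1000 = 0.001 per charge cycle.
P(X > 1200) = e^(−λ·1200) = e^(−1.2) ≈ 0.301.

0.301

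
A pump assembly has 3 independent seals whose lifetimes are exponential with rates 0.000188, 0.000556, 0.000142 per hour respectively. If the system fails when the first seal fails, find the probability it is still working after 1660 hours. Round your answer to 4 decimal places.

0.2298

The time to first failure is exponential with rate Σλ = 0.000188 + 0.000556 + 0.000142 = 0.000886.
P(min > 1660) = e^(−0.000886·1660) = e^(−1.4708) ≈ 0.2298.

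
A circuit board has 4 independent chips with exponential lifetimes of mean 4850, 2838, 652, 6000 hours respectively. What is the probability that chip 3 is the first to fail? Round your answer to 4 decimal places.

Rates: λ_i = 1/mean_i → 0.000206186, 0.000352361, 0.00153374, 0.000166667; Σλ = 0.00225896.
P(chip 3 first) = λ_3/Σλ = 0.00153374/0.00225896 ≈ 0.6790.

0.6790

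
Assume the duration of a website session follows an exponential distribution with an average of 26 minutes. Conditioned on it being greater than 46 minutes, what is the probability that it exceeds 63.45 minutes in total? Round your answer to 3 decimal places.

0.511

The rate is λ = 1/26 = 0.0384615 per minute.
By the memoryless property, P(X > 46+17.45 | X > 46) = P(X > 17.45).
P(X > 17.45) = e^(−0.67115) ≈ 0.511.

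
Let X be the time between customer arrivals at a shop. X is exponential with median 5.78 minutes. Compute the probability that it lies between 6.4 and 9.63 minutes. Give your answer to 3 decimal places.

For an exponential, median = ln(2)/λ, so λ = ln 2 / 5.78 = 0.119922 per minute.
P(6.4 < X < 9.63) = e^(−λ·6.4) − e^(−λ·9.63) = 0.46417 − 0.31511 ≈ 0.149.

0.149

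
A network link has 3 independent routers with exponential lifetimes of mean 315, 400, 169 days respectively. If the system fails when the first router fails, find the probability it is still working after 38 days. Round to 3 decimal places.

The first failure time is exponential with rate Σλ_i = 1/315 + 1/400 + 1/169 = 0.0115918 per day.
P(min > 38) = e^(−0.0115918·38) = e^(−0.44049) ≈ 0.644.

0.644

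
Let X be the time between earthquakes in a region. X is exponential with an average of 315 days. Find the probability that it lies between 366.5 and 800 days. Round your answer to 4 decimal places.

The rate is λ = 1/315 = 0.0031746 per day.
P(366.5 < X < 800) = e^(−λ·366.5) − e^(−λ·800) = 0.31239 − 0.07889 ≈ 0.2335.

0.2335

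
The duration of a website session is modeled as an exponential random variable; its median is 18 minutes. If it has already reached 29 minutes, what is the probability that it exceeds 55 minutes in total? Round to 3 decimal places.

0.367

For an exponential, median = ln(2)/λ, so λ = ln 2 / 18 = 0.0385082 per minute.
The exponential is memoryless, so the remaining time is again Exp(λ): the condition X > 29 is irrelevant.
P(X > 26) = e^(−1.0012) ≈ 0.367.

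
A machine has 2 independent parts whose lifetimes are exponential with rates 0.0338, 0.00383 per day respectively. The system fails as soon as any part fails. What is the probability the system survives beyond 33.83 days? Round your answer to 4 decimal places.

The time to first failure is exponential with rate Σλ = 0.0338 + 0.00383 = 0.03763.
P(min > 33.83) = e^(−0.03763·33.83) = e^(−1.273) ≈ 0.2800.

0.2800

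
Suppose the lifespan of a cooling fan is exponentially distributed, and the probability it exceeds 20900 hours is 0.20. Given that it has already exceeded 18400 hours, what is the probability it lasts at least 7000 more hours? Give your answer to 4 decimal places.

0.5833

From e^(−λ·20900) = 0.20, λ = −ln(0.20)/20900 = 0.0000770066.
Memoryless: P(X > 18400+7000 | X > 18400) = P(X > 7000) = e^(−0.0000770066·7000) ≈ 0.5833.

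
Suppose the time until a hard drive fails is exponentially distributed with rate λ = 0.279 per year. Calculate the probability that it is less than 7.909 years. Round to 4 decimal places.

0.8899

P(X ≤ 7.909) = 1 − e^(−λ·7.909) = 1 − e^(−2.2066) ≈ 0.8899.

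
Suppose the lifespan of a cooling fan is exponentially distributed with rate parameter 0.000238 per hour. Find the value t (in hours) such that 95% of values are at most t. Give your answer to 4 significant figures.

Set 1 − e^(−λt) = 0.95, so t = −ln(0.05)/λ = 2.9957/0.000238 ≈ 12587.1 hours.

12590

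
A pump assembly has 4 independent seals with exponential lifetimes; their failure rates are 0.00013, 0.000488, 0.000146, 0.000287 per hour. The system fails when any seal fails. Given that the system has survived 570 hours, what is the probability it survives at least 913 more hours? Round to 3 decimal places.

0.383

Time to first failure ~ Exp(Σλ) with Σλ = 0.001051.
By memorylessness, P(T > 570+913 | T > 570) = P(T > 913) = e^(−0.001051·913) ≈ 0.383.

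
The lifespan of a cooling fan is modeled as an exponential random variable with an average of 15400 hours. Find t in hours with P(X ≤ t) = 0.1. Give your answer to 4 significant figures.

1623

The rate is λ = 1/15400 = 0.0000649351 per hour.
Set 1 − e^(−λt) = 0.1, so t = −ln(0.9)/λ = 0.10536/0.0000649351 ≈ 1622.55 hours.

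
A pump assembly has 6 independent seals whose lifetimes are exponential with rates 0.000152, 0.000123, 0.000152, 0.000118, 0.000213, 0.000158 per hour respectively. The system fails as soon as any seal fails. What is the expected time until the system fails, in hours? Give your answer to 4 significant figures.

1092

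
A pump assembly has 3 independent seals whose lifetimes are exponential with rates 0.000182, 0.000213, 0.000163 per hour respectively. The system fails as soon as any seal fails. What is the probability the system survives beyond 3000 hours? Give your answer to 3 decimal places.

0.187

The time to first failure is exponential with rate Σλ = 0.000182 + 0.000213 + 0.000163 = 0.000558.
P(min > 3000) = e^(−0.000558·3000) = e^(−1.674) ≈ 0.187.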